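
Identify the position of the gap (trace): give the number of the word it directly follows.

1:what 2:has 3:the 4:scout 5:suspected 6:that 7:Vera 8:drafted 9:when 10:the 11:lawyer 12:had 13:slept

The displaced element is "what" (word 1).
It is linked across 1 clause boundary (that).
It functions as the direct object of "drafted", so the gap sits immediately after word 8 ("drafted").
Base order: The scout has suspected that Vera drafted what when the lawyer had slept.

8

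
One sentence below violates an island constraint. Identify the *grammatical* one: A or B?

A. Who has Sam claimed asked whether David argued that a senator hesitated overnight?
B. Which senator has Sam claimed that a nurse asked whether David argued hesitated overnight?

In B, the wh-phrase is extracted from inside a wh-island (introduced by "whether"), which blocks movement.
In A, the extraction path crosses only that-complement boundaries, which are transparent.
So A is grammatical.

A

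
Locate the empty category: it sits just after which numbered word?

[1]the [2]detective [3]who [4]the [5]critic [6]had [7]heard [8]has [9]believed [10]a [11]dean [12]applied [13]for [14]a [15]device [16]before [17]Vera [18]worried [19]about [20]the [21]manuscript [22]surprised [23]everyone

7

The displaced element is "the detective" (word 2).
It is linked across 1 clause boundary (Ø).
It functions as the subject of "believed", so the gap sits immediately after word 7 ("heard").
Base order: The critic had heard that the detective has believed a dean applied for a device before Vera worried about the manuscript.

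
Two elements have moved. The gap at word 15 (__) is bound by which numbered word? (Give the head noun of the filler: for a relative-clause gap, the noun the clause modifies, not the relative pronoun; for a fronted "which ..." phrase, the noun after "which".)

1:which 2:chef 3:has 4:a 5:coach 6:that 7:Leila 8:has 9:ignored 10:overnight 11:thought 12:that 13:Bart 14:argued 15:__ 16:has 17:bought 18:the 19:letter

The marked gap is the subject of "bought".
Its filler is the fronted wh-phrase "which chef", at word 2.
(The other dependency links word 5 to a gap after word 9.)

2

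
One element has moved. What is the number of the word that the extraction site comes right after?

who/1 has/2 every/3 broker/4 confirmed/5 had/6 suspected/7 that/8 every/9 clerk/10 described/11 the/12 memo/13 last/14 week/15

The displaced element is "who" (word 1).
It is linked across 1 clause boundary (Ø).
It functions as the subject of "suspected", so the gap sits immediately after word 5 ("confirmed").
Base order: Every broker has confirmed that who had suspected that every clerk described the memo last week.

5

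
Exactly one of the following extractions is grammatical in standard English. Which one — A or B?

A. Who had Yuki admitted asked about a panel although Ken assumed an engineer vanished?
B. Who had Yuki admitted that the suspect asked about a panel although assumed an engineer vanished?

In B, the wh-phrase is extracted from inside an adjunct island (introduced by "although"), which blocks movement.
In A, the extraction path crosses only that-complement boundaries, which are transparent.
So A is grammatical.

A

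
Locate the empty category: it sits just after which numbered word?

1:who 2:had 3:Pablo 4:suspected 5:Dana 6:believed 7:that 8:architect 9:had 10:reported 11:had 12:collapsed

10

The displaced element is "who" (word 1).
It is linked across 3 clause boundaries (Ø → Ø → Ø).
It functions as the subject of "collapsed", so the gap sits immediately after word 10 ("reported").
Base order: Pablo had suspected Dana believed that architect had reported who had collapsed.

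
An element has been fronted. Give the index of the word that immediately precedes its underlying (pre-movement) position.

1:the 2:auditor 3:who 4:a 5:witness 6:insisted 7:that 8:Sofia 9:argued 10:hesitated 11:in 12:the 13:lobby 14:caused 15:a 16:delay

9

The displaced element is "the auditor" (word 2).
It is linked across 2 clause boundaries (that → Ø).
It functions as the subject of "hesitated", so the gap sits immediately after word 9 ("argued").
Base order: A witness insisted that Sofia argued that the auditor hesitated in the lobby.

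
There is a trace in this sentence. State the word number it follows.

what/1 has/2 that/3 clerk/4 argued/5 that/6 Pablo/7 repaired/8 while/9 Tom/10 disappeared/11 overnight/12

8

The displaced element is "what" (word 1).
It is linked across 1 clause boundary (that).
It functions as the direct object of "repaired", so the gap sits immediately after word 8 ("repaired").
Base order: That clerk has argued that Pablo repaired what while Tom disappeared overnight.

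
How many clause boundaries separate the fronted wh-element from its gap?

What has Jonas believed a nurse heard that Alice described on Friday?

"what" is extracted from the object of "described".
Boundaries crossed, outermost first: [Ø], [that] — 2 in total.

2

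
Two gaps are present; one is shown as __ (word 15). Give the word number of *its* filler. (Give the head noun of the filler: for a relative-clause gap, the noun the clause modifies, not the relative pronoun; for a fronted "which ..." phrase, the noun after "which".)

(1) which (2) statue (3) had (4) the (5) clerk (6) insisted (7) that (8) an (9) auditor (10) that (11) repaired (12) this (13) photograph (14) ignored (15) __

The marked gap is the direct object of "ignored".
Its filler is the fronted wh-phrase "which statue", at word 2.
(The other dependency links word 9 to a gap after word 10.)

2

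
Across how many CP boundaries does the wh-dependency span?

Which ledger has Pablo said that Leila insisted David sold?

"which ledger" is extracted from the object of "sold".
Boundaries crossed, outermost first: [that], [Ø] — 2 in total.

2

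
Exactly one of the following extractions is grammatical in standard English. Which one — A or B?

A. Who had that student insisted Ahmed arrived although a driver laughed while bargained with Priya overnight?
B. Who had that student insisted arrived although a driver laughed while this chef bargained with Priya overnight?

In A, the wh-phrase is extracted from inside an adjunct island (introduced by "although"), which blocks movement.
In B, the extraction path crosses only that-complement boundaries, which are transparent.
So B is grammatical.

B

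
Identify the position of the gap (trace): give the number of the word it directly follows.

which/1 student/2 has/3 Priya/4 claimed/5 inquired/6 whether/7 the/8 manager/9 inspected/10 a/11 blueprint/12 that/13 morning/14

5

The displaced element is "which student" (word 2).
It is linked across 1 clause boundary (Ø).
It functions as the subject of "inquired", so the gap sits immediately after word 5 ("claimed").
Base order: Priya has claimed that which student inquired whether the manager inspected a blueprint that morning.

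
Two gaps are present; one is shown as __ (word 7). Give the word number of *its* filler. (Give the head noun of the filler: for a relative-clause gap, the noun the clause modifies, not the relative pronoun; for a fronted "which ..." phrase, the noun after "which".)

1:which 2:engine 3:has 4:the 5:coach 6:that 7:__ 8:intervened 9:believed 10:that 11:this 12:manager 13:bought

5

The marked gap is inside the relative clause, the subject of "intervened".
Its filler is the head noun "coach" (via "that"), at word 5.
(The other dependency links word 2 to a gap after word 13.)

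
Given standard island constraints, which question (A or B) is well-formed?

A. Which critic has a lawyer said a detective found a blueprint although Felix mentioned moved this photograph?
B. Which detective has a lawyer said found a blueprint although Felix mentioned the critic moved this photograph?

B

In A, the wh-phrase is extracted from inside an adjunct island (introduced by "although"), which blocks movement.
In B, the extraction path crosses only that-complement boundaries, which are transparent.
So B is grammatical.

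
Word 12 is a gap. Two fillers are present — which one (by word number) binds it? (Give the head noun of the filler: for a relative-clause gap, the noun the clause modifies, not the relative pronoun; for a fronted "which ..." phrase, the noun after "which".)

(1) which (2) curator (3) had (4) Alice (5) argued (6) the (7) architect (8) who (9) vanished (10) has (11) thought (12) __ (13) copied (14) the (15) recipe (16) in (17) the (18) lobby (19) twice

2

The marked gap is the subject of "copied".
Its filler is the fronted wh-phrase "which curator", at word 2.
(The other dependency links word 7 to a gap after word 8.)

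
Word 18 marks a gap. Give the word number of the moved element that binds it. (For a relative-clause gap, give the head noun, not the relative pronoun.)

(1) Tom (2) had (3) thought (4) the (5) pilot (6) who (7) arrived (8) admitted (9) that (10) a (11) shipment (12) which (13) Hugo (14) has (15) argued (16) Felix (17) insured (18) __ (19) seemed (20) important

The gap at 18 is the object of "insured", inside a relative clause.
The relative pronoun is "which" (word 12); it is bound by the head noun immediately before it.
Its filler is the head noun "shipment", at word 11.

11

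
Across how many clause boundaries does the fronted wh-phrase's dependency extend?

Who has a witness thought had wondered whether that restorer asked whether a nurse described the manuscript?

1

"who" is extracted from the subject of "wondered".
Boundaries crossed, outermost first: [Ø] — 1 in total.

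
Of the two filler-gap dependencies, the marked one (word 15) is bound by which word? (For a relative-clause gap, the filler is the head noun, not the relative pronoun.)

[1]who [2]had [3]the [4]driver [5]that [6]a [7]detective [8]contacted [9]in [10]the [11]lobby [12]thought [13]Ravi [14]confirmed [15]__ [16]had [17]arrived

The marked gap is the subject of "arrived".
Its filler is the fronted wh-phrase "who", at word 1.
(The other dependency links word 4 to a gap after word 8.)

1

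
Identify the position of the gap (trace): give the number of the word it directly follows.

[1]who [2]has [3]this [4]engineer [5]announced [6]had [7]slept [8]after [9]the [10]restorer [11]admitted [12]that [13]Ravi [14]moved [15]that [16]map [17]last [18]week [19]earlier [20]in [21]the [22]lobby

5

The displaced element is "who" (word 1).
It is linked across 1 clause boundary (Ø).
It functions as the subject of "slept", so the gap sits immediately after word 5 ("announced").
Base order: This engineer has announced that who had slept after the restorer admitted that Ravi moved that map last week earlier in the lobby.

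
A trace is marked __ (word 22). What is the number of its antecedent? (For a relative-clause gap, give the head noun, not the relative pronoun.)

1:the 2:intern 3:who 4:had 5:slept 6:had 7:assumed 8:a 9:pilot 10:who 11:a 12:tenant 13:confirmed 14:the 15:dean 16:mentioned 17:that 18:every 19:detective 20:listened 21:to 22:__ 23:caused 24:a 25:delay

The gap at 22 is the prepositional object of "listened", inside a relative clause.
The relative pronoun is "who" (word 10); it is bound by the head noun immediately before it.
Its filler is the head noun "pilot", at word 9.

9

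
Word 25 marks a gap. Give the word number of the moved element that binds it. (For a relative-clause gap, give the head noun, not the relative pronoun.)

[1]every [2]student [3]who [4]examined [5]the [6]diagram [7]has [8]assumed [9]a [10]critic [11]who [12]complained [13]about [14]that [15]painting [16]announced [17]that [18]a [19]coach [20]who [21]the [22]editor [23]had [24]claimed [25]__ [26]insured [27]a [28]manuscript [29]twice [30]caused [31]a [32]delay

The gap at 25 is the subject of "insured", inside a relative clause.
The relative pronoun is "who" (word 20); it is bound by the head noun immediately before it.
Its filler is the head noun "coach", at word 19.

19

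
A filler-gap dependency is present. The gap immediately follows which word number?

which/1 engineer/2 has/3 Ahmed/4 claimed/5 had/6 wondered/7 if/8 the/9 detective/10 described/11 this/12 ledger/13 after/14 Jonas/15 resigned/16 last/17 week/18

5

The displaced element is "which engineer" (word 2).
It is linked across 1 clause boundary (Ø).
It functions as the subject of "wondered", so the gap sits immediately after word 5 ("claimed").
Base order: Ahmed has claimed that which engineer had wondered if the detective described this ledger after Jonas resigned last week.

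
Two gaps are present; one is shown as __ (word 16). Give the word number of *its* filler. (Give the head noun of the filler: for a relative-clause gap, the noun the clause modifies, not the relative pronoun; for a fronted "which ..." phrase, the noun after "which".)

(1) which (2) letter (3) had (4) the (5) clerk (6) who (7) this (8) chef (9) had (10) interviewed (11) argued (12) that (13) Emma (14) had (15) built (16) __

2

The marked gap is the direct object of "built".
Its filler is the fronted wh-phrase "which letter", at word 2.
(The other dependency links word 5 to a gap after word 10.)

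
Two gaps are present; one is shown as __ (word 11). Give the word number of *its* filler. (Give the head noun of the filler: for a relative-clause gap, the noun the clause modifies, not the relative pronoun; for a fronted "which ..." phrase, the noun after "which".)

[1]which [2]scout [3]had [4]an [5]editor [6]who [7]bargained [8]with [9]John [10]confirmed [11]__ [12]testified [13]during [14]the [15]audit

The marked gap is the subject of "testified".
Its filler is the fronted wh-phrase "which scout", at word 2.
(The other dependency links word 5 to a gap after word 6.)

2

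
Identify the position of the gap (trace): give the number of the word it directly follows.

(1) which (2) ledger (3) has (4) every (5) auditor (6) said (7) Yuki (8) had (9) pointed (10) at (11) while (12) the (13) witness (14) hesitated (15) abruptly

10

The displaced element is "which ledger" (word 2).
It is linked across 1 clause boundary (Ø).
It functions as the object of the preposition "at" of "pointed", so the gap sits immediately after word 10 ("at").
Base order: Every auditor has said Yuki had pointed at which ledger while the witness hesitated abruptly.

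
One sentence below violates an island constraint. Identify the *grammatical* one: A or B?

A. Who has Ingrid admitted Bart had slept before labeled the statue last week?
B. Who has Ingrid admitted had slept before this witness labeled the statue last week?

In A, the wh-phrase is extracted from inside an adjunct island (introduced by "before"), which blocks movement.
In B, the extraction path crosses only that-complement boundaries, which are transparent.
So B is grammatical.

B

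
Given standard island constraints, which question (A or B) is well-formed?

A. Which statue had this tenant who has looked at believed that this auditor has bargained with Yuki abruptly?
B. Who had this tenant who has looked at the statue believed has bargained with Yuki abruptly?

In A, the wh-phrase is extracted from inside a complex-NP island (relative clause) (introduced by "who"), which blocks movement.
In B, the extraction path crosses only that-complement boundaries, which are transparent.
So B is grammatical.

B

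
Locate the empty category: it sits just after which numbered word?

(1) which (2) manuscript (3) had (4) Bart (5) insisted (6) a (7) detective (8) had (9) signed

9

The displaced element is "which manuscript" (word 2).
It is linked across 1 clause boundary (Ø).
It functions as the direct object of "signed", so the gap sits immediately after word 9 ("signed").
Base order: Bart had insisted a detective had signed which manuscript.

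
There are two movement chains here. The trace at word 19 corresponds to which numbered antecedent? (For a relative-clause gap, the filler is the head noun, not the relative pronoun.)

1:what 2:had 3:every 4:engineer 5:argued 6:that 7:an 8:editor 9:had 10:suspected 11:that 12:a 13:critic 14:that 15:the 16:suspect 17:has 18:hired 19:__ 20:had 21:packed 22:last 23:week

13

The marked gap is inside the relative clause, the direct object of "hired".
Its filler is the head noun "critic" (via "that"), at word 13.
(The other dependency links word 1 to a gap after word 21.)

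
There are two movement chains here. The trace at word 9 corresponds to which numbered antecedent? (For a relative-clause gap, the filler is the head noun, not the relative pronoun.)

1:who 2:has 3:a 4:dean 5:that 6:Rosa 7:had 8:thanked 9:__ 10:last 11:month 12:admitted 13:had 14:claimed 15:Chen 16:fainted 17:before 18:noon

4

The marked gap is inside the relative clause, the direct object of "thanked".
Its filler is the head noun "dean" (via "that"), at word 4.
(The other dependency links word 1 to a gap after word 12.)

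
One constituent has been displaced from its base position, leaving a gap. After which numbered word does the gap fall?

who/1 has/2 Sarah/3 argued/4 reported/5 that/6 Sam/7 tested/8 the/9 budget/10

The displaced element is "who" (word 1).
It is linked across 1 clause boundary (Ø).
It functions as the subject of "reported", so the gap sits immediately after word 4 ("argued").
Base order: Sarah has argued that who reported that Sam tested the budget.

4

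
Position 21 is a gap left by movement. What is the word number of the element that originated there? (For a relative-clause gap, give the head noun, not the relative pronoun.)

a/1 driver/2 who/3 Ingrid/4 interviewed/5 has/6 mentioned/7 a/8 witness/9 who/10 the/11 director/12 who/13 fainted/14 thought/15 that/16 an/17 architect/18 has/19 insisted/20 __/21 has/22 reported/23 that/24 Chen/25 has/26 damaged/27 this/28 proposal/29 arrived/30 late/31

The gap at 21 is the subject of "reported", inside a relative clause.
The relative pronoun is "who" (word 10); it is bound by the head noun immediately before it.
Its filler is the head noun "witness", at word 9.

9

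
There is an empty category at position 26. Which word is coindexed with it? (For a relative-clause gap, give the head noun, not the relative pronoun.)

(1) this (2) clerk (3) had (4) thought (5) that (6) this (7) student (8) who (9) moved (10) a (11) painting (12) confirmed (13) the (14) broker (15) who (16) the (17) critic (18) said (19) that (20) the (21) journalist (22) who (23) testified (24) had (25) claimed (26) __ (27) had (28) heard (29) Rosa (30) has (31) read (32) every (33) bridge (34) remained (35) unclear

14

The gap at 26 is the subject of "heard", inside a relative clause.
The relative pronoun is "who" (word 15); it is bound by the head noun immediately before it.
Its filler is the head noun "broker", at word 14.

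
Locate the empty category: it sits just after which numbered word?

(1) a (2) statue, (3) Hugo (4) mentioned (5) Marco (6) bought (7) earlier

The displaced element is "a statue" (word 2).
It is linked across 1 clause boundary (Ø).
It functions as the direct object of "bought", so the gap sits immediately after word 6 ("bought").
Base order: Hugo mentioned Marco bought a statue earlier.

6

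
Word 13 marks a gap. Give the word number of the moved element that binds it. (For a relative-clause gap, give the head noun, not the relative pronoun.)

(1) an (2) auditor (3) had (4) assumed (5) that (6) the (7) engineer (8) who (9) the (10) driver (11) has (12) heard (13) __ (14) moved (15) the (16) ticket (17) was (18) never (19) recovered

The gap at 13 is the subject of "moved", inside a relative clause.
The relative pronoun is "who" (word 8); it is bound by the head noun immediately before it.
Its filler is the head noun "engineer", at word 7.

7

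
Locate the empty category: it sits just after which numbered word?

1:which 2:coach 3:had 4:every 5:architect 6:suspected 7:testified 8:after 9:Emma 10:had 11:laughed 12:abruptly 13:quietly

The displaced element is "which coach" (word 2).
It is linked across 1 clause boundary (Ø).
It functions as the subject of "testified", so the gap sits immediately after word 6 ("suspected").
Base order: Every architect had suspected which coach testified after Emma had laughed abruptly quietly.

6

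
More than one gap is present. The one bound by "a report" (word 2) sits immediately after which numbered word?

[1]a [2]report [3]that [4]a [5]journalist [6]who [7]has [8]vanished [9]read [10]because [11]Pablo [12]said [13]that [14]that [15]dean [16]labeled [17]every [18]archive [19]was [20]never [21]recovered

The displaced element is "a report" (word 2).
It functions as the direct object of "read", so the gap sits immediately after word 9 ("read").
Base order: A journalist who has vanished read a report because Pablo said that that dean labeled every archive.

9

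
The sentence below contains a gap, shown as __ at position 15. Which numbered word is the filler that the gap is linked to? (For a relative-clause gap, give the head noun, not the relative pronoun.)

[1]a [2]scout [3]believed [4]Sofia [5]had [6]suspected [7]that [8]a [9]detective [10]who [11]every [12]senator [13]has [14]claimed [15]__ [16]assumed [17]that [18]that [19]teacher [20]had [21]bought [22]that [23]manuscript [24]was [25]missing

The gap at 15 is the subject of "assumed", inside a relative clause.
The relative pronoun is "who" (word 10); it is bound by the head noun immediately before it.
Its filler is the head noun "detective", at word 9.

9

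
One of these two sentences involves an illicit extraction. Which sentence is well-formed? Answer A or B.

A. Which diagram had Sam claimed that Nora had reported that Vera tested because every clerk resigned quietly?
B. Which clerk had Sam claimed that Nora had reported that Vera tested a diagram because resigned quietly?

In B, the wh-phrase is extracted from inside an adjunct island (introduced by "because"), which blocks movement.
In A, the extraction path crosses only that-complement boundaries, which are transparent.
So A is grammatical.

A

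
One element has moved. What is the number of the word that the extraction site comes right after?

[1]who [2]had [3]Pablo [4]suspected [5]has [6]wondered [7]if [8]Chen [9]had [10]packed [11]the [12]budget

The displaced element is "who" (word 1).
It is linked across 1 clause boundary (Ø).
It functions as the subject of "wondered", so the gap sits immediately after word 4 ("suspected").
Base order: Pablo had suspected who has wondered if Chen had packed the budget.

4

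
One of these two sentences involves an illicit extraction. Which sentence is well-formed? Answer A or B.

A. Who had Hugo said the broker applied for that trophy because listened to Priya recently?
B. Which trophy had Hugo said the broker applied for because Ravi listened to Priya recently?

B

In A, the wh-phrase is extracted from inside an adjunct island (introduced by "because"), which blocks movement.
In B, the extraction path crosses only that-complement boundaries, which are transparent.
So B is grammatical.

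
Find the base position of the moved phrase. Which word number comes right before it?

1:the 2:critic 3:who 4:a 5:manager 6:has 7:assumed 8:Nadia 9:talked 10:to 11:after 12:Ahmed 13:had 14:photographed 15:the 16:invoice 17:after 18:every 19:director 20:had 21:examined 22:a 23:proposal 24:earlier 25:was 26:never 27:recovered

The displaced element is "the critic" (word 2).
It is linked across 1 clause boundary (Ø).
It functions as the object of the preposition "to" of "talked", so the gap sits immediately after word 10 ("to").
Base order: A manager has assumed Nadia talked to the critic after Ahmed had photographed the invoice after every director had examined a proposal earlier.

10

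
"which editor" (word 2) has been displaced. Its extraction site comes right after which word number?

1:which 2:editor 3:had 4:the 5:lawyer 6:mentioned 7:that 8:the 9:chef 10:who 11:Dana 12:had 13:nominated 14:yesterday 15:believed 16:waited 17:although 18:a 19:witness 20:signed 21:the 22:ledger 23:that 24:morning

15

The displaced element is "which editor" (word 2).
It is linked across 2 clause boundaries (that → Ø).
It functions as the subject of "waited", so the gap sits immediately after word 15 ("believed").
Base order: The lawyer had mentioned that the chef who Dana had nominated yesterday believed which editor waited although a witness signed the ledger that morning.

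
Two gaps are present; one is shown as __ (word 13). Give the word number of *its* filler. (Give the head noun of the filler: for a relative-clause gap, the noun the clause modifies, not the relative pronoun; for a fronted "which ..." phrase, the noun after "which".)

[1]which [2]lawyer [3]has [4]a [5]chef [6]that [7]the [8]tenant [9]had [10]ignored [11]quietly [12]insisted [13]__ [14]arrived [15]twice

The marked gap is the subject of "arrived".
Its filler is the fronted wh-phrase "which lawyer", at word 2.
(The other dependency links word 5 to a gap after word 10.)

2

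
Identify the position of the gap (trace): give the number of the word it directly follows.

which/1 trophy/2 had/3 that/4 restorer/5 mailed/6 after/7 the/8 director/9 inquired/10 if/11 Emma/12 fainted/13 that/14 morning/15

6

The displaced element is "which trophy" (word 2).
It functions as the direct object of "mailed", so the gap sits immediately after word 6 ("mailed").
Base order: That restorer had mailed which trophy after the director inquired if Emma fainted that morning.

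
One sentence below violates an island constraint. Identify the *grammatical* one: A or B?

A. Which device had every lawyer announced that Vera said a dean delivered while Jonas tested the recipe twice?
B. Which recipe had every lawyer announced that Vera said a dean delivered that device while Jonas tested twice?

In B, the wh-phrase is extracted from inside an adjunct island (introduced by "while"), which blocks movement.
In A, the extraction path crosses only that-complement boundaries, which are transparent.
So A is grammatical.

A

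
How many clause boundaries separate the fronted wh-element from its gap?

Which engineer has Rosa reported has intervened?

"which engineer" is extracted from the subject of "intervened".
Boundaries crossed, outermost first: [Ø] — 1 in total.

1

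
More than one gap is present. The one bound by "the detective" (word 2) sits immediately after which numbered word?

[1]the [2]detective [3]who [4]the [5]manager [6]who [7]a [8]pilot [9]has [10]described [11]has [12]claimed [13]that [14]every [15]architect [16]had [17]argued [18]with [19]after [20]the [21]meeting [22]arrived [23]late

The displaced element is "the detective" (word 2).
It is linked across 1 clause boundary (that).
It functions as the object of the preposition "with" of "argued", so the gap sits immediately after word 18 ("with").
Base order: The manager who a pilot has described has claimed that every architect had argued with the detective after the meeting.

18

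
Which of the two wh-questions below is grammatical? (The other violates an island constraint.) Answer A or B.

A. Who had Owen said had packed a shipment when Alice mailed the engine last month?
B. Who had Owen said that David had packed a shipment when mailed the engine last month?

In B, the wh-phrase is extracted from inside an adjunct island (introduced by "when"), which blocks movement.
In A, the extraction path crosses only that-complement boundaries, which are transparent.
So A is grammatical.

A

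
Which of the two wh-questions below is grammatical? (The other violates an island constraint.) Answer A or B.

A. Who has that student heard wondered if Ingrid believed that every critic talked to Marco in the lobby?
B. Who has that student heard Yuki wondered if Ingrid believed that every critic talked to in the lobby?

In B, the wh-phrase is extracted from inside a wh-island (introduced by "if"), which blocks movement.
In A, the extraction path crosses only that-complement boundaries, which are transparent.
So A is grammatical.

A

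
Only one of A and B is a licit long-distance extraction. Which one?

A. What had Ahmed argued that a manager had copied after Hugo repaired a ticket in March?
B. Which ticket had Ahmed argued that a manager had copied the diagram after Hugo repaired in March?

A

In B, the wh-phrase is extracted from inside an adjunct island (introduced by "after"), which blocks movement.
In A, the extraction path crosses only that-complement boundaries, which are transparent.
So A is grammatical.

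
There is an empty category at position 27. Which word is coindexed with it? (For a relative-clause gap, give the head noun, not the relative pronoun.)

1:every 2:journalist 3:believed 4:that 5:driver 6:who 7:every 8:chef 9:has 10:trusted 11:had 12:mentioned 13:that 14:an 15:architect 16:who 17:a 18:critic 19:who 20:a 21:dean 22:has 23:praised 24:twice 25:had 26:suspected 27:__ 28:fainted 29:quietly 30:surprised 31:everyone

The gap at 27 is the subject of "fainted", inside a relative clause.
The relative pronoun is "who" (word 16); it is bound by the head noun immediately before it.
Its filler is the head noun "architect", at word 15.

15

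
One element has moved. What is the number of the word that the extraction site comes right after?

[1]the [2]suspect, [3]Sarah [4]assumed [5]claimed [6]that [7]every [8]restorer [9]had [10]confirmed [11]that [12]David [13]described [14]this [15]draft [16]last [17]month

The displaced element is "the suspect" (word 2).
It is linked across 1 clause boundary (Ø).
It functions as the subject of "claimed", so the gap sits immediately after word 4 ("assumed").
Base order: Sarah assumed the suspect claimed that every restorer had confirmed that David described this draft last month.

4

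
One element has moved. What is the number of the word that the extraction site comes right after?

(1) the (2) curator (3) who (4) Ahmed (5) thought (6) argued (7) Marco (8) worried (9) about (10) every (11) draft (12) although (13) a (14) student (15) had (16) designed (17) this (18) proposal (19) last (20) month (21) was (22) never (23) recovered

5

The displaced element is "the curator" (word 2).
It is linked across 1 clause boundary (Ø).
It functions as the subject of "argued", so the gap sits immediately after word 5 ("thought").
Base order: Ahmed thought the curator argued Marco worried about every draft although a student had designed this proposal last month.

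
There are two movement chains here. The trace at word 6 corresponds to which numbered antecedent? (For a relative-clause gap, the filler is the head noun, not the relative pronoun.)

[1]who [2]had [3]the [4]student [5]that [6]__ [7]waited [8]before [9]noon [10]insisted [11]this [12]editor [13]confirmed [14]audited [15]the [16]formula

The marked gap is inside the relative clause, the subject of "waited".
Its filler is the head noun "student" (via "that"), at word 4.
(The other dependency links word 1 to a gap after word 13.)

4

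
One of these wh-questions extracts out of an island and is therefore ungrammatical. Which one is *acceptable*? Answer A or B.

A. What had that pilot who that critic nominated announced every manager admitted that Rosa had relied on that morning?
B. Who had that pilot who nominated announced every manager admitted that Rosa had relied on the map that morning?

In B, the wh-phrase is extracted from inside a complex-NP island (relative clause) (introduced by "who"), which blocks movement.
In A, the extraction path crosses only that-complement boundaries, which are transparent.
So A is grammatical.

A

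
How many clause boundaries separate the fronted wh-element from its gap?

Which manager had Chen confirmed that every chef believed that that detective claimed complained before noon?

3

"which manager" is extracted from the subject of "complained".
Boundaries crossed, outermost first: [that], [that], [Ø] — 3 in total.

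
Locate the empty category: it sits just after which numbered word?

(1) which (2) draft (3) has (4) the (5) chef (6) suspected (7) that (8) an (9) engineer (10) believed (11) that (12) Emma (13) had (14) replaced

14

The displaced element is "which draft" (word 2).
It is linked across 2 clause boundaries (that → that).
It functions as the direct object of "replaced", so the gap sits immediately after word 14 ("replaced").
Base order: The chef has suspected that an engineer believed that Emma had replaced which draft.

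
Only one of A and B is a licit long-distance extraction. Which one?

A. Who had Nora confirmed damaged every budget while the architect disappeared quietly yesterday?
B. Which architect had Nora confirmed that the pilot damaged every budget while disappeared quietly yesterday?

In B, the wh-phrase is extracted from inside an adjunct island (introduced by "while"), which blocks movement.
In A, the extraction path crosses only that-complement boundaries, which are transparent.
So A is grammatical.

A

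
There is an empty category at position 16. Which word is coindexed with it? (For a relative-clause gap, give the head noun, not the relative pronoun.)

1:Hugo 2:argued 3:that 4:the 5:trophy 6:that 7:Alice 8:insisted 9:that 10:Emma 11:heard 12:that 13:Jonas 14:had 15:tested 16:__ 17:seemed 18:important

5

The gap at 16 is the object of "tested", inside a relative clause.
The relative pronoun is "that" (word 6); it is bound by the head noun immediately before it.
Its filler is the head noun "trophy", at word 5.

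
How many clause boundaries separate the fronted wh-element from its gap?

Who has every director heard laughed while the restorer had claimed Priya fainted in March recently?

1

"who" is extracted from the subject of "laughed".
Boundaries crossed, outermost first: [Ø] — 1 in total.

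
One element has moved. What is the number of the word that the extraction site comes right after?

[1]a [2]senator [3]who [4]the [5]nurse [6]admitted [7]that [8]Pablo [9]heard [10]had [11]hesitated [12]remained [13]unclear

The displaced element is "a senator" (word 2).
It is linked across 2 clause boundaries (that → Ø).
It functions as the subject of "hesitated", so the gap sits immediately after word 9 ("heard").
Base order: The nurse admitted that Pablo heard a senator had hesitated.

9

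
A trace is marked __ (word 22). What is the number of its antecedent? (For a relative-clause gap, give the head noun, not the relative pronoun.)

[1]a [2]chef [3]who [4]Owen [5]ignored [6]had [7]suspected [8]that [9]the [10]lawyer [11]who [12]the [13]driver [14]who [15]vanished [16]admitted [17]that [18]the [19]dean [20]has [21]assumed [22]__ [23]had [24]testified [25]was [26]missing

10

The gap at 22 is the subject of "testified", inside a relative clause.
The relative pronoun is "who" (word 11); it is bound by the head noun immediately before it.
Its filler is the head noun "lawyer", at word 10.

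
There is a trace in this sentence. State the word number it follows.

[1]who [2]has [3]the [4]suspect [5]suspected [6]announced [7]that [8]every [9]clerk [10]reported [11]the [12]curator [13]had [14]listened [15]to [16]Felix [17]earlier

5

The displaced element is "who" (word 1).
It is linked across 1 clause boundary (Ø).
It functions as the subject of "announced", so the gap sits immediately after word 5 ("suspected").
Base order: The suspect has suspected that who announced that every clerk reported the curator had listened to Felix earlier.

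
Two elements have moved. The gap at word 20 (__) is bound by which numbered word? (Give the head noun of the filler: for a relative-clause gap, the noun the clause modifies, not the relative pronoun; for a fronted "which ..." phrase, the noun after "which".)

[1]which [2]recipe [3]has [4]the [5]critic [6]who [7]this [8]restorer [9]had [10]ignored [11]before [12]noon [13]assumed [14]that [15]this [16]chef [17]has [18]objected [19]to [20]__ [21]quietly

The marked gap is the object of the preposition "to" of "objected".
Its filler is the fronted wh-phrase "which recipe", at word 2.
(The other dependency links word 5 to a gap after word 10.)

2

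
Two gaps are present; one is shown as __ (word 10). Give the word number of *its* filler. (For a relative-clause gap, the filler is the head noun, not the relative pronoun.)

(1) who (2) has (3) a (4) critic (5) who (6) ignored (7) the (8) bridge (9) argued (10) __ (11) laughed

The marked gap is the subject of "laughed".
Its filler is the fronted wh-phrase "who", at word 1.
(The other dependency links word 4 to a gap after word 5.)

1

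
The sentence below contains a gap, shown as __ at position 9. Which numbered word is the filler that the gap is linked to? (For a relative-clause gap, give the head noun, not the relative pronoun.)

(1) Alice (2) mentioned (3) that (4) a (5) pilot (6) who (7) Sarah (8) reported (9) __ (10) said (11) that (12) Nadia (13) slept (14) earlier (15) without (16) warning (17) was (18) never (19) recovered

The gap at 9 is the subject of "said", inside a relative clause.
The relative pronoun is "who" (word 6); it is bound by the head noun immediately before it.
Its filler is the head noun "pilot", at word 5.

5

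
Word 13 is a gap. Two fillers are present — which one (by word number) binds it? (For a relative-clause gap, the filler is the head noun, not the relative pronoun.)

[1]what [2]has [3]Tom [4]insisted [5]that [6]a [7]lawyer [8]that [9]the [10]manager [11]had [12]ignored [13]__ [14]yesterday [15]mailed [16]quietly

7

The marked gap is inside the relative clause, the direct object of "ignored".
Its filler is the head noun "lawyer" (via "that"), at word 7.
(The other dependency links word 1 to a gap after word 15.)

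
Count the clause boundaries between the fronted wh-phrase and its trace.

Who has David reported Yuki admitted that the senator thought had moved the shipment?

"who" is extracted from the subject of "moved".
Boundaries crossed, outermost first: [Ø], [that], [Ø] — 3 in total.

3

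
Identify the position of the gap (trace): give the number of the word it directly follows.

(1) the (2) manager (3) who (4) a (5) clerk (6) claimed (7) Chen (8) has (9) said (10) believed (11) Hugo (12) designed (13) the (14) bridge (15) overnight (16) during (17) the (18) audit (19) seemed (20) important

9

The displaced element is "the manager" (word 2).
It is linked across 2 clause boundaries (Ø → Ø).
It functions as the subject of "believed", so the gap sits immediately after word 9 ("said").
Base order: A clerk claimed Chen has said that the manager believed Hugo designed the bridge overnight during the audit.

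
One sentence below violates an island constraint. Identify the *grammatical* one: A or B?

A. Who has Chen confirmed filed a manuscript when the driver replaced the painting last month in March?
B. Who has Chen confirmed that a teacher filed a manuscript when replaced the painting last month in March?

In B, the wh-phrase is extracted from inside an adjunct island (introduced by "when"), which blocks movement.
In A, the extraction path crosses only that-complement boundaries, which are transparent.
So A is grammatical.

A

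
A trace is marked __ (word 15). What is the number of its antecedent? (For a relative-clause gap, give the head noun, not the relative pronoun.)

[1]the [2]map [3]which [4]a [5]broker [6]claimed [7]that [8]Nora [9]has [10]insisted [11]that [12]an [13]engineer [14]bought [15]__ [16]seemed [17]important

The gap at 15 is the object of "bought", inside a relative clause.
The relative pronoun is "which" (word 3); it is bound by the head noun immediately before it.
Its filler is the head noun "map", at word 2.

2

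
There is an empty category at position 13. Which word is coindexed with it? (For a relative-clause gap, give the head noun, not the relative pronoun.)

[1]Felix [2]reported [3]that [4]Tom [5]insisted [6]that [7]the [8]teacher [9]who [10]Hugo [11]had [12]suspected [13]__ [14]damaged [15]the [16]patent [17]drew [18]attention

8

The gap at 13 is the subject of "damaged", inside a relative clause.
The relative pronoun is "who" (word 9); it is bound by the head noun immediately before it.
Its filler is the head noun "teacher", at word 8.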